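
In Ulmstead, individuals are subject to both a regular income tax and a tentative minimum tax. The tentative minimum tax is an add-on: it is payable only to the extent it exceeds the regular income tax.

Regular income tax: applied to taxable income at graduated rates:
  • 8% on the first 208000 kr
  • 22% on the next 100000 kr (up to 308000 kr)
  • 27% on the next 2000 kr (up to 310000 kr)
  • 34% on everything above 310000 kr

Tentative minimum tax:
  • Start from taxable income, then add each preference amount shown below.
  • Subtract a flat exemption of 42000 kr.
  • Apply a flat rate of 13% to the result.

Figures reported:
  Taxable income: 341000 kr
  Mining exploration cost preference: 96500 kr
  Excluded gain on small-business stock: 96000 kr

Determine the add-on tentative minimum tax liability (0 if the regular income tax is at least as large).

Tentative minimum tax:
  Adjusted income: 341000 kr + 96500 kr + 96000 kr = 533500 kr
  Less exemption 42000 kr → base 491500 kr
  491500 kr × 13% = 63895 kr

Regular income tax:
  208000 kr × 8% = 16640 kr
  100000 kr × 22% = 22000 kr
  2000 kr × 27% = 540 kr
  31000 kr × 34% = 10540 kr
  → 49720 kr

Excess of tentative minimum tax over regular income tax: 63895 kr − 49720 kr = 14175 kr.

14175 kr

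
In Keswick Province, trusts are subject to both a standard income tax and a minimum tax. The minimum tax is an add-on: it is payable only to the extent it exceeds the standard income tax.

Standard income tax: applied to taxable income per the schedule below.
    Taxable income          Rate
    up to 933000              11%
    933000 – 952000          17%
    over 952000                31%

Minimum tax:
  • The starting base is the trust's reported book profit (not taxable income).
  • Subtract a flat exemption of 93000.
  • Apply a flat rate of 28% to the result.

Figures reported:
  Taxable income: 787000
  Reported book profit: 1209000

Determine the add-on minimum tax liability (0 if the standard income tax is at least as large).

225910

Standard income tax:
  787000 × 11% = 86570

Minimum tax:
  Base (reported book profit): 1209000
  Less exemption 93000 → base 1116000
  1116000 × 28% = 312480

Excess of minimum tax over standard income tax: 312480 − 86570 = 225910.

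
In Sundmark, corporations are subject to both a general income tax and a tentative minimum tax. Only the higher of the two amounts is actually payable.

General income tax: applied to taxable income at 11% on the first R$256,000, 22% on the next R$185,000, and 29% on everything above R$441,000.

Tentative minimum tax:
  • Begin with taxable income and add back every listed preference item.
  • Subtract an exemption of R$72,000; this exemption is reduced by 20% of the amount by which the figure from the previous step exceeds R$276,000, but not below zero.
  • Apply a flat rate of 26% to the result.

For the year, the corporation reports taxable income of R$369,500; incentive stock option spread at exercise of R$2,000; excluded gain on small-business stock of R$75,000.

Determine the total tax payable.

R$106,236

Tentative minimum tax:
  Adjusted income: R$369,500 + R$2,000 + R$75,000 = R$446,500
  Exemption: R$72,000 − 20% × (R$446,500 − R$276,000) = R$72,000 − R$34,100 = R$37,900
  Base: R$446,500 − R$37,900 = R$408,600
  R$408,600 × 26% = R$106,236

General income tax:
  R$256,000 × 11% = R$28,160
  R$113,500 × 22% = R$24,970
  → R$53,130

R$106,236 > R$53,130, so the tentative minimum tax is the binding amount.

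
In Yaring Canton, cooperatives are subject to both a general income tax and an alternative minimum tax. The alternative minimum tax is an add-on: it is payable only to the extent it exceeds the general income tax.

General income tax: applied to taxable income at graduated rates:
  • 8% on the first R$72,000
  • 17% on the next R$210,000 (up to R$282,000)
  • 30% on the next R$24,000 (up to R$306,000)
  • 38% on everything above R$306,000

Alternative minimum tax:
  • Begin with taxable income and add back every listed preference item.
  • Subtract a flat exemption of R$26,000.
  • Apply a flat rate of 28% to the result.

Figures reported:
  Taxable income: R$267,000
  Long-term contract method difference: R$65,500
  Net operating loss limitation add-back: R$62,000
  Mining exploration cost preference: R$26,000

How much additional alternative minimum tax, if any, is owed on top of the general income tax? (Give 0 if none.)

R$71,550

Alternative minimum tax:
  Adjusted income: R$267,000 + R$65,500 + R$62,000 + R$26,000 = R$420,500
  Less exemption R$26,000 → base R$394,500
  R$394,500 × 28% = R$110,460

General income tax:
  R$72,000 × 8% = R$5,760
  R$195,000 × 17% = R$33,150
  → R$38,910

Excess of alternative minimum tax over general income tax: R$110,460 − R$38,910 = R$71,550.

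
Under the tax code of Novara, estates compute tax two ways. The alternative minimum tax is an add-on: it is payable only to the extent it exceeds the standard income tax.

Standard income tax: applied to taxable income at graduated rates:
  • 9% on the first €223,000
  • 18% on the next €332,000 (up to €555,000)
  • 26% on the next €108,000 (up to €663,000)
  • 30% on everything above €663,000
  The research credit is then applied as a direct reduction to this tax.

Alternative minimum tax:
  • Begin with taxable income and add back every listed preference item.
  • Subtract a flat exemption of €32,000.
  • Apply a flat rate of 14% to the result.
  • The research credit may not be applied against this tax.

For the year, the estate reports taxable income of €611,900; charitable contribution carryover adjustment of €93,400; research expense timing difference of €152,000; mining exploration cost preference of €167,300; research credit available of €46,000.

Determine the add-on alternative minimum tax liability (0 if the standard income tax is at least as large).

Alternative minimum tax:
  Adjusted income: €611,900 + €93,400 + €152,000 + €167,300 = €1,024,600
  Less exemption €32,000 → base €992,600
  €992,600 × 14% = €138,964

Standard income tax:
  €223,000 × 9% = €20,070
  €332,000 × 18% = €59,760
  €56,900 × 26% = €14,794
  → €94,624
  Less research credit €46,000 → €48,624

Excess of alternative minimum tax over standard income tax: €138,964 − €48,624 = €90,340.

€90,340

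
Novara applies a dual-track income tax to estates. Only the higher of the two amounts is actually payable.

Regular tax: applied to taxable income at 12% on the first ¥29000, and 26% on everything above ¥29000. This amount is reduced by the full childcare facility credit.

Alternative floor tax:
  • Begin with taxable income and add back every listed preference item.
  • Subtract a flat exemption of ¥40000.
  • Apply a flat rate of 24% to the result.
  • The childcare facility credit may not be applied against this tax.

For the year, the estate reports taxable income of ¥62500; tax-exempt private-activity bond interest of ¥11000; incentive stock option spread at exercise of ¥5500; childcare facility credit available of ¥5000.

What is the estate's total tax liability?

Alternative floor tax:
  Adjusted income: ¥62500 + ¥11000 + ¥5500 = ¥79000
  Less exemption ¥40000 → base ¥39000
  ¥39000 × 24% = ¥9360

Regular tax:
  ¥29000 × 12% = ¥3480
  ¥33500 × 26% = ¥8710
  → ¥12190
  Less childcare facility credit ¥5000 → ¥7190

¥9360 > ¥7190, so the alternative floor tax is the binding amount.

¥9360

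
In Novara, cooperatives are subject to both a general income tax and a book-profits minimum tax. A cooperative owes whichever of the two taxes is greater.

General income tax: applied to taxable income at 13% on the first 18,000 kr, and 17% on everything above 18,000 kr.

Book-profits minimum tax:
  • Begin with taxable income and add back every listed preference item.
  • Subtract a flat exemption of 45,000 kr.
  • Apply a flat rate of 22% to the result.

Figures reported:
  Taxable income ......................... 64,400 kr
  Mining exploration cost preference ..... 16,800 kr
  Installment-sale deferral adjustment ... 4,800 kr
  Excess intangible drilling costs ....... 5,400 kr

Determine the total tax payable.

10,228 kr

General income tax:
  18,000 kr × 13% = 2,340 kr
  46,400 kr × 17% = 7,888 kr
  → 10,228 kr

Book-profits minimum tax:
  Adjusted income: 64,400 kr + 16,800 kr + 4,800 kr + 5,400 kr = 91,400 kr
  Less exemption 45,000 kr → base 46,400 kr
  46,400 kr × 22% = 10,208 kr

10,228 kr > 10,208 kr, so the general income tax governs.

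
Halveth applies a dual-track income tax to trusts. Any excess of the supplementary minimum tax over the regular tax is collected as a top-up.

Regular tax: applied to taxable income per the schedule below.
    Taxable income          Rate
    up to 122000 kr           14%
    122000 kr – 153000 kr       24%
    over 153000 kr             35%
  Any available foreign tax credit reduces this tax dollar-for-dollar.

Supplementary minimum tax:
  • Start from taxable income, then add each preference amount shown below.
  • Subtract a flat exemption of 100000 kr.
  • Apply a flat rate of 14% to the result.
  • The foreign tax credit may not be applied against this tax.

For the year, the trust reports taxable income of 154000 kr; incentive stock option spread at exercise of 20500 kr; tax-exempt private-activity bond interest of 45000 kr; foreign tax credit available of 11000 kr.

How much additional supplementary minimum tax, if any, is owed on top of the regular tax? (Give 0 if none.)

Regular tax:
  122000 kr × 14% = 17080 kr
  31000 kr × 24% = 7440 kr
  1000 kr × 35% = 350 kr
  → 24870 kr
  Less foreign tax credit 11000 kr → 13870 kr

Supplementary minimum tax:
  Adjusted income: 154000 kr + 20500 kr + 45000 kr = 219500 kr
  Less exemption 100000 kr → base 119500 kr
  119500 kr × 14% = 16730 kr

Excess of supplementary minimum tax over regular tax: 16730 kr − 13870 kr = 2860 kr.

2860 kr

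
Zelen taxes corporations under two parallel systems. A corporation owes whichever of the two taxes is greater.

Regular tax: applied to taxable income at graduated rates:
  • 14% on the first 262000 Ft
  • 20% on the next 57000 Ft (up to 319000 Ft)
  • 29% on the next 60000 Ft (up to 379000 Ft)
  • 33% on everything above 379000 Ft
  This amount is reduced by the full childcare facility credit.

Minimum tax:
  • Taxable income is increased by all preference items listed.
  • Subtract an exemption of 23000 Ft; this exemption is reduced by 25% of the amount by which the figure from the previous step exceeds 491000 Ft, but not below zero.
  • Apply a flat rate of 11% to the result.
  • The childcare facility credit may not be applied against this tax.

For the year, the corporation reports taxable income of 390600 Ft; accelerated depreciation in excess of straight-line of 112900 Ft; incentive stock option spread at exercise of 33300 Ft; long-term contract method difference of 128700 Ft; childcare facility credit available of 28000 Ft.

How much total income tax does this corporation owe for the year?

73205 Ft

Minimum tax:
  Adjusted income: 390600 Ft + 112900 Ft + 33300 Ft + 128700 Ft = 665500 Ft
  Exemption: 25% × (665500 Ft − 491000 Ft) = 43625 Ft ≥ 23000 Ft, so the exemption is fully phased out
  Base: 665500 Ft − 0 Ft = 665500 Ft
  665500 Ft × 11% = 73205 Ft

Regular tax:
  262000 Ft × 14% = 36680 Ft
  57000 Ft × 20% = 11400 Ft
  60000 Ft × 29% = 17400 Ft
  11600 Ft × 33% = 3828 Ft
  → 69308 Ft
  Less childcare facility credit 28000 Ft → 41308 Ft

73205 Ft > 41308 Ft, so the minimum tax is the binding amount.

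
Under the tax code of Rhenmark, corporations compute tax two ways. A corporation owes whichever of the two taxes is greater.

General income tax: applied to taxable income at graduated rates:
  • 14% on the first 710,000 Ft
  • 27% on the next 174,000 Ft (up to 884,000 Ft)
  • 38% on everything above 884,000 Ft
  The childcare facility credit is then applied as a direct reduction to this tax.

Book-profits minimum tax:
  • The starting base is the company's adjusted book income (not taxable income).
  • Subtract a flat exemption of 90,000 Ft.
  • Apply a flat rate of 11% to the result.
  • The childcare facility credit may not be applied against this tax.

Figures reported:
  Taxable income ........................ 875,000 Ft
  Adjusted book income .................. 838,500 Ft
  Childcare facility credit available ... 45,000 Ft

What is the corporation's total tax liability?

Book-profits minimum tax:
  Base (adjusted book income): 838,500 Ft
  Less exemption 90,000 Ft → base 748,500 Ft
  748,500 Ft × 11% = 82,335 Ft

General income tax:
  710,000 Ft × 14% = 99,400 Ft
  165,000 Ft × 27% = 44,550 Ft
  → 143,950 Ft
  Less childcare facility credit 45,000 Ft → 98,950 Ft

98,950 Ft > 82,335 Ft, so the general income tax governs.

98,950 Ft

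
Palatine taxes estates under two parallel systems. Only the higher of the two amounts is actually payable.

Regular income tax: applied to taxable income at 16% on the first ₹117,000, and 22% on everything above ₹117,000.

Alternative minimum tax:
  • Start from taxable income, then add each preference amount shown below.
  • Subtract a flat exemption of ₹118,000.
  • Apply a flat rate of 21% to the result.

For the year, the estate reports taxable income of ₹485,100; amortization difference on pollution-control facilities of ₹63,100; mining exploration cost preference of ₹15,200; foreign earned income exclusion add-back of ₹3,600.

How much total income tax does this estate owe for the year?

₹99,702

Regular income tax:
  ₹117,000 × 16% = ₹18,720
  ₹368,100 × 22% = ₹80,982
  → ₹99,702

Alternative minimum tax:
  Adjusted income: ₹485,100 + ₹63,100 + ₹15,200 + ₹3,600 = ₹567,000
  Less exemption ₹118,000 → base ₹449,000
  ₹449,000 × 21% = ₹94,290

₹99,702 > ₹94,290, so the regular income tax governs.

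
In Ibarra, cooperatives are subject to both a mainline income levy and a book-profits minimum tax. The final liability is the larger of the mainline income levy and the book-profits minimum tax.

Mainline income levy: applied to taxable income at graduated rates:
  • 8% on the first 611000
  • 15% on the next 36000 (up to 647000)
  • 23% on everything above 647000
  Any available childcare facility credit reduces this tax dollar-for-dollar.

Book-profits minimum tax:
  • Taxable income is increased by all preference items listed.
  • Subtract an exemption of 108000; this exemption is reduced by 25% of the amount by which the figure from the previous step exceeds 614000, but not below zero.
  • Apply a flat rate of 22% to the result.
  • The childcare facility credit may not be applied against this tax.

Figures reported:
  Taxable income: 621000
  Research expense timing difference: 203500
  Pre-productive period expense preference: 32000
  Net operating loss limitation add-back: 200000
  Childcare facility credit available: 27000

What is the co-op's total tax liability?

Book-profits minimum tax:
  Adjusted income: 621000 + 203500 + 32000 + 200000 = 1056500
  Exemption: 25% × (1056500 − 614000) = 110625 ≥ 108000, so the exemption is fully phased out
  Base: 1056500 − 0 = 1056500
  1056500 × 22% = 232430

Mainline income levy:
  611000 × 8% = 48880
  10000 × 15% = 1500
  → 50380
  Less childcare facility credit 27000 → 23380

232430 > 23380, so the book-profits minimum tax is the binding amount.

232430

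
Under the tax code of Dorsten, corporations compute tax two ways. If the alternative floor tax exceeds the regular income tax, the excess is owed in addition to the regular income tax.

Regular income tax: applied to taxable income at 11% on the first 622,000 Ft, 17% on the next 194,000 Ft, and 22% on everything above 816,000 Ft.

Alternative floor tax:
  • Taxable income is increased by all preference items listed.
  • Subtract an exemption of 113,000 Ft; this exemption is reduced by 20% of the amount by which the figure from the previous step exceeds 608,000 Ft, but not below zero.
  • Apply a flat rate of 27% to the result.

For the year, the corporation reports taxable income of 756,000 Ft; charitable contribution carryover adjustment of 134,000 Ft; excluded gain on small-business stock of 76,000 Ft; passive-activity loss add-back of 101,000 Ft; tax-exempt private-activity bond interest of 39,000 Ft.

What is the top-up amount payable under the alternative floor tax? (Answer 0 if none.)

203,802 Ft

Regular income tax:
  622,000 Ft × 11% = 68,420 Ft
  134,000 Ft × 17% = 22,780 Ft
  → 91,200 Ft

Alternative floor tax:
  Adjusted income: 756,000 Ft + 134,000 Ft + 76,000 Ft + 101,000 Ft + 39,000 Ft = 1,106,000 Ft
  Exemption: 113,000 Ft − 20% × (1,106,000 Ft − 608,000 Ft) = 113,000 Ft − 99,600 Ft = 13,400 Ft
  Base: 1,106,000 Ft − 13,400 Ft = 1,092,600 Ft
  1,092,600 Ft × 27% = 295,002 Ft

Excess of alternative floor tax over regular income tax: 295,002 Ft − 91,200 Ft = 203,802 Ft.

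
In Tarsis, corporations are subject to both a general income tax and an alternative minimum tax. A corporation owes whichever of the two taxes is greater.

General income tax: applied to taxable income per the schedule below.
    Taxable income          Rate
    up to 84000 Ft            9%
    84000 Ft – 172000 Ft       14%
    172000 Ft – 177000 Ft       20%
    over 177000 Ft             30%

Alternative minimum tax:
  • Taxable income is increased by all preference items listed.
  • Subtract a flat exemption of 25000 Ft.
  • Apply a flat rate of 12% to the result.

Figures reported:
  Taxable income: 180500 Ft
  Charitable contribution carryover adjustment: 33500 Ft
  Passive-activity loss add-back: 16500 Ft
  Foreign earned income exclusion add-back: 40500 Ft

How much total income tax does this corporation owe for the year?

Alternative minimum tax:
  Adjusted income: 180500 Ft + 33500 Ft + 16500 Ft + 40500 Ft = 271000 Ft
  Less exemption 25000 Ft → base 246000 Ft
  246000 Ft × 12% = 29520 Ft

General income tax:
  84000 Ft × 9% = 7560 Ft
  88000 Ft × 14% = 12320 Ft
  5000 Ft × 20% = 1000 Ft
  3500 Ft × 30% = 1050 Ft
  → 21930 Ft

29520 Ft > 21930 Ft, so the alternative minimum tax is the binding amount.

29520 Ft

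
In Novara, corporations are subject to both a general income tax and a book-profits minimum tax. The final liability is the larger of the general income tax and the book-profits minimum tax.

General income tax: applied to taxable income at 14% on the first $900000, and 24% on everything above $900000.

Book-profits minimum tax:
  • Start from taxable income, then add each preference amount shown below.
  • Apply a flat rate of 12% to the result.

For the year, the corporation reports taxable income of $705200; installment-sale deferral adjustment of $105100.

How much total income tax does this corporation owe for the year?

$98728

Book-profits minimum tax:
  Adjusted income: $705200 + $105100 = $810300
  $810300 × 12% = $97236

General income tax:
  $705200 × 14% = $98728

$98728 > $97236, so the general income tax governs.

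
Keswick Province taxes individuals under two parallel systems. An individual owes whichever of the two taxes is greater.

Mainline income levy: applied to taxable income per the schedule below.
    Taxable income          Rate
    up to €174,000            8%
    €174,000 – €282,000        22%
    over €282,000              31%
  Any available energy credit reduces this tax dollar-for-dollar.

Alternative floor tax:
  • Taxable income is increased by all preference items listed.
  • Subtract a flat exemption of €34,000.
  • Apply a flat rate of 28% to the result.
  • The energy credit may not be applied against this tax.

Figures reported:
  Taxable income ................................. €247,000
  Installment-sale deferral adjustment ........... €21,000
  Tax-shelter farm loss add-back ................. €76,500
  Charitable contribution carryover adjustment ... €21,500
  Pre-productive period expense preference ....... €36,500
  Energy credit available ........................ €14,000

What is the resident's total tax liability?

€103,180

Mainline income levy:
  €174,000 × 8% = €13,920
  €73,000 × 22% = €16,060
  → €29,980
  Less energy credit €14,000 → €15,980

Alternative floor tax:
  Adjusted income: €247,000 + €21,000 + €76,500 + €21,500 + €36,500 = €402,500
  Less exemption €34,000 → base €368,500
  €368,500 × 28% = €103,180

€103,180 > €15,980, so the alternative floor tax is the binding amount.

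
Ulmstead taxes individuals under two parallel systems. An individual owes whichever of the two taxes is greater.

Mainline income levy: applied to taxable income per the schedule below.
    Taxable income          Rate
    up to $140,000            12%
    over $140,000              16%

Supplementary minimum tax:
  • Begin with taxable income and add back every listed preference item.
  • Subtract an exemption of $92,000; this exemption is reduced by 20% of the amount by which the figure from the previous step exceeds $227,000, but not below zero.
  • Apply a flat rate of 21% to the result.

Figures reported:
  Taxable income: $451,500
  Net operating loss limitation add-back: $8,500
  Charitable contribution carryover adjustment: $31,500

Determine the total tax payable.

$95,004

Supplementary minimum tax:
  Adjusted income: $451,500 + $8,500 + $31,500 = $491,500
  Exemption: $92,000 − 20% × ($491,500 − $227,000) = $92,000 − $52,900 = $39,100
  Base: $491,500 − $39,100 = $452,400
  $452,400 × 21% = $95,004

Mainline income levy:
  $140,000 × 12% = $16,800
  $311,500 × 16% = $49,840
  → $66,640

$95,004 > $66,640, so the supplementary minimum tax is the binding amount.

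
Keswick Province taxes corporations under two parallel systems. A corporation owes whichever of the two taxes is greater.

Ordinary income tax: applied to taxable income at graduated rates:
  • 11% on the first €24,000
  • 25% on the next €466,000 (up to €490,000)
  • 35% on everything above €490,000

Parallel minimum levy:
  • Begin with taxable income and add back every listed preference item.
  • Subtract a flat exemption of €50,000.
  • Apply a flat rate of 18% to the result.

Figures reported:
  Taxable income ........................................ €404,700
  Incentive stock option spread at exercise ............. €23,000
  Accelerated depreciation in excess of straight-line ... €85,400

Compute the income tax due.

€97,815

Ordinary income tax:
  €24,000 × 11% = €2,640
  €380,700 × 25% = €95,175
  → €97,815

Parallel minimum levy:
  Adjusted income: €404,700 + €23,000 + €85,400 = €513,100
  Less exemption €50,000 → base €463,100
  €463,100 × 18% = €83,358

€97,815 > €83,358, so the ordinary income tax governs.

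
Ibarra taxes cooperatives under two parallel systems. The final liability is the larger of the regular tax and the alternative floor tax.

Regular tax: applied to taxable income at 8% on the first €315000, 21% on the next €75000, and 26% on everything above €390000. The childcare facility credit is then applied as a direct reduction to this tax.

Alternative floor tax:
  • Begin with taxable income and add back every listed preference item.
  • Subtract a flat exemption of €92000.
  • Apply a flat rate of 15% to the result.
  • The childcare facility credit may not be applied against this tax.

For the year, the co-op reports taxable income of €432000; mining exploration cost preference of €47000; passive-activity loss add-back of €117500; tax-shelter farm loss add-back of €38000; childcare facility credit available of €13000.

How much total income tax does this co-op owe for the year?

€81375

Regular tax:
  €315000 × 8% = €25200
  €75000 × 21% = €15750
  €42000 × 26% = €10920
  → €51870
  Less childcare facility credit €13000 → €38870

Alternative floor tax:
  Adjusted income: €432000 + €47000 + €117500 + €38000 = €634500
  Less exemption €92000 → base €542500
  €542500 × 15% = €81375

€81375 > €38870, so the alternative floor tax is the binding amount.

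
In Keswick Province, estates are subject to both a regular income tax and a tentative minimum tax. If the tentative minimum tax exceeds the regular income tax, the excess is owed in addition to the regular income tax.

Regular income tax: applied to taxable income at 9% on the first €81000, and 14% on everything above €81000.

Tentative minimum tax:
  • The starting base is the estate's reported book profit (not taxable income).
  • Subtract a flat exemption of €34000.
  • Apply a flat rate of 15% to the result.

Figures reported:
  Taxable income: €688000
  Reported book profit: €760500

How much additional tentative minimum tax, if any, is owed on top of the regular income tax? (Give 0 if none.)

Tentative minimum tax:
  Base (reported book profit): €760500
  Less exemption €34000 → base €726500
  €726500 × 15% = €108975

Regular income tax:
  €81000 × 9% = €7290
  €607000 × 14% = €84980
  → €92270

Excess of tentative minimum tax over regular income tax: €108975 − €92270 = €16705.

€16705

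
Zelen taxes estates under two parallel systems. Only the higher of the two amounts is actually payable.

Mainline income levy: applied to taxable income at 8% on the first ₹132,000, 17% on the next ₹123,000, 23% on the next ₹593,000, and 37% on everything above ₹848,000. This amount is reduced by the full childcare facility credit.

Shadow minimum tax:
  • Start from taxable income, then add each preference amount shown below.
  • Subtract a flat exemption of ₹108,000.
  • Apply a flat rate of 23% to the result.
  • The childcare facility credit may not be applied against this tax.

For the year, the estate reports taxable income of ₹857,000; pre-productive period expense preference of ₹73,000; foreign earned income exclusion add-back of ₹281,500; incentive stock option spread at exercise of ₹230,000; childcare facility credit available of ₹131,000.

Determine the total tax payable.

₹306,705

Mainline income levy:
  ₹132,000 × 8% = ₹10,560
  ₹123,000 × 17% = ₹20,910
  ₹593,000 × 23% = ₹136,390
  ₹9,000 × 37% = ₹3,330
  → ₹171,190
  Less childcare facility credit ₹131,000 → ₹40,190

Shadow minimum tax:
  Adjusted income: ₹857,000 + ₹73,000 + ₹281,500 + ₹230,000 = ₹1,441,500
  Less exemption ₹108,000 → base ₹1,333,500
  ₹1,333,500 × 23% = ₹306,705

₹306,705 > ₹40,190, so the shadow minimum tax is the binding amount.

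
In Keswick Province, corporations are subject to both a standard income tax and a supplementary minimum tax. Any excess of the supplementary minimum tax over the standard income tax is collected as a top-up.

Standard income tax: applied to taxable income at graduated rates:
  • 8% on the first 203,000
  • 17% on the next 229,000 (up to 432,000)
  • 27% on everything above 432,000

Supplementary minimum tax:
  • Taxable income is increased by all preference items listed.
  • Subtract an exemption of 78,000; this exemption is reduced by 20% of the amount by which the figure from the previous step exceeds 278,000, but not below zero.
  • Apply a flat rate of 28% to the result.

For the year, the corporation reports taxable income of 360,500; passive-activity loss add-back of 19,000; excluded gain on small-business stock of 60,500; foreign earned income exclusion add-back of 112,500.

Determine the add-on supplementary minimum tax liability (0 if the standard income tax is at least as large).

105,217

Standard income tax:
  203,000 × 8% = 16,240
  157,500 × 17% = 26,775
  → 43,015

Supplementary minimum tax:
  Adjusted income: 360,500 + 19,000 + 60,500 + 112,500 = 552,500
  Exemption: 78,000 − 20% × (552,500 − 278,000) = 78,000 − 54,900 = 23,100
  Base: 552,500 − 23,100 = 529,400
  529,400 × 28% = 148,232

Excess of supplementary minimum tax over standard income tax: 148,232 − 43,015 = 105,217.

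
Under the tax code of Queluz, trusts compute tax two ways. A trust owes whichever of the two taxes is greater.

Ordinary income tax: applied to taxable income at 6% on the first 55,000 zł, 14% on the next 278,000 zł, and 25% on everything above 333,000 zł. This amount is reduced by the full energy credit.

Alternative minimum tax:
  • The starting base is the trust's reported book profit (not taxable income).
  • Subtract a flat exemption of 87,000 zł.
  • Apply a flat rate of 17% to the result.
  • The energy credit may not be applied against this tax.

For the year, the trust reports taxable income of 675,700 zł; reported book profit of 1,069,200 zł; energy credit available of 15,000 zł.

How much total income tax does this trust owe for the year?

166,974 zł

Alternative minimum tax:
  Base (reported book profit): 1,069,200 zł
  Less exemption 87,000 zł → base 982,200 zł
  982,200 zł × 17% = 166,974 zł

Ordinary income tax:
  55,000 zł × 6% = 3,300 zł
  278,000 zł × 14% = 38,920 zł
  342,700 zł × 25% = 85,675 zł
  → 127,895 zł
  Less energy credit 15,000 zł → 112,895 zł

166,974 zł > 112,895 zł, so the alternative minimum tax is the binding amount.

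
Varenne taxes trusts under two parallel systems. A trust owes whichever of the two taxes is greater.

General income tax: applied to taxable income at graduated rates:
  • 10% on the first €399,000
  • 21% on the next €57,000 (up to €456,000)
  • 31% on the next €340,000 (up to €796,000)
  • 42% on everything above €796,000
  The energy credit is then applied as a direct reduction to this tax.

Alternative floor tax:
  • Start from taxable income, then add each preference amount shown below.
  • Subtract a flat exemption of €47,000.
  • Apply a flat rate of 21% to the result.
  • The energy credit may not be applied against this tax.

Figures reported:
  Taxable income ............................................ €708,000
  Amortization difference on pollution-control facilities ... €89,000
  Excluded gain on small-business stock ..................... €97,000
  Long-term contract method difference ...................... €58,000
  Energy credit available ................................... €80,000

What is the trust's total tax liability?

€190,050

Alternative floor tax:
  Adjusted income: €708,000 + €89,000 + €97,000 + €58,000 = €952,000
  Less exemption €47,000 → base €905,000
  €905,000 × 21% = €190,050

General income tax:
  €399,000 × 10% = €39,900
  €57,000 × 21% = €11,970
  €252,000 × 31% = €78,120
  → €129,990
  Less energy credit €80,000 → €49,990

€190,050 > €49,990, so the alternative floor tax is the binding amount.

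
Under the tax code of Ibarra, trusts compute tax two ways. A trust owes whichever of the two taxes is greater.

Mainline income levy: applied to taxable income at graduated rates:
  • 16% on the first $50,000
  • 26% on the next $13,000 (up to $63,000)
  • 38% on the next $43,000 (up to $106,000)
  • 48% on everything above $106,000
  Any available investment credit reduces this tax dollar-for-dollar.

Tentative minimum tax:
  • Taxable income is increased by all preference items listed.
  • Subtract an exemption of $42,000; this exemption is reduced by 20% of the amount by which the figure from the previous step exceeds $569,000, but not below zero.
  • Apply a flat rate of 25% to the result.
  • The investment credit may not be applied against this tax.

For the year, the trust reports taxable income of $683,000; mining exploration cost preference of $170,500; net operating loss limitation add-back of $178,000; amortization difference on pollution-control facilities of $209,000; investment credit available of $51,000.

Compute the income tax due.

$310,125

Tentative minimum tax:
  Adjusted income: $683,000 + $170,500 + $178,000 + $209,000 = $1,240,500
  Exemption: 20% × ($1,240,500 − $569,000) = $134,300 ≥ $42,000, so the exemption is fully phased out
  Base: $1,240,500 − $0 = $1,240,500
  $1,240,500 × 25% = $310,125

Mainline income levy:
  $50,000 × 16% = $8,000
  $13,000 × 26% = $3,380
  $43,000 × 38% = $16,340
  $577,000 × 48% = $276,960
  → $304,680
  Less investment credit $51,000 → $253,680

$310,125 > $253,680, so the tentative minimum tax is the binding amount.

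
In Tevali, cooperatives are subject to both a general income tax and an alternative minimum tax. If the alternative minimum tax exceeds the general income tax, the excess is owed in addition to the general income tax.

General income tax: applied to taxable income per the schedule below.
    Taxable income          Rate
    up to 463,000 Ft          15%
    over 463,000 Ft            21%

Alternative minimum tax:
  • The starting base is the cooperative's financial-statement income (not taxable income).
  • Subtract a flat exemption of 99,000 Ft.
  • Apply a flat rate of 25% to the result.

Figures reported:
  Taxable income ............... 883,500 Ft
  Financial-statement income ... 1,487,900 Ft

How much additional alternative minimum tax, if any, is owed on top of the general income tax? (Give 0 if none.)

189,470 Ft

Alternative minimum tax:
  Base (financial-statement income): 1,487,900 Ft
  Less exemption 99,000 Ft → base 1,388,900 Ft
  1,388,900 Ft × 25% = 347,225 Ft

General income tax:
  463,000 Ft × 15% = 69,450 Ft
  420,500 Ft × 21% = 88,305 Ft
  → 157,755 Ft

Excess of alternative minimum tax over general income tax: 347,225 Ft − 157,755 Ft = 189,470 Ft.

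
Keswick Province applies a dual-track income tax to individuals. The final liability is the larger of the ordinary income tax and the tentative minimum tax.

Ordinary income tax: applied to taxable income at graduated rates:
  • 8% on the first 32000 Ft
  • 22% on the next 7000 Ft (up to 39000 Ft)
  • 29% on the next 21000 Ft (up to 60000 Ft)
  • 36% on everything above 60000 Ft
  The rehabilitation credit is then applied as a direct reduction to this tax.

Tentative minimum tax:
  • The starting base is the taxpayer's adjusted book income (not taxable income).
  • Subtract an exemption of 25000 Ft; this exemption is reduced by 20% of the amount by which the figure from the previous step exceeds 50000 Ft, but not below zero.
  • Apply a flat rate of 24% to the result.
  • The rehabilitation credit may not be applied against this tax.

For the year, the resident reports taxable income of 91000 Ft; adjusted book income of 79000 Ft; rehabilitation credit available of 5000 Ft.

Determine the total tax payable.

16350 Ft

Ordinary income tax:
  32000 Ft × 8% = 2560 Ft
  7000 Ft × 22% = 1540 Ft
  21000 Ft × 29% = 6090 Ft
  31000 Ft × 36% = 11160 Ft
  → 21350 Ft
  Less rehabilitation credit 5000 Ft → 16350 Ft

Tentative minimum tax:
  Base (adjusted book income): 79000 Ft
  Exemption: 25000 Ft − 20% × (79000 Ft − 50000 Ft) = 25000 Ft − 5800 Ft = 19200 Ft
  Base: 79000 Ft − 19200 Ft = 59800 Ft
  59800 Ft × 24% = 14352 Ft

16350 Ft > 14352 Ft, so the ordinary income tax governs.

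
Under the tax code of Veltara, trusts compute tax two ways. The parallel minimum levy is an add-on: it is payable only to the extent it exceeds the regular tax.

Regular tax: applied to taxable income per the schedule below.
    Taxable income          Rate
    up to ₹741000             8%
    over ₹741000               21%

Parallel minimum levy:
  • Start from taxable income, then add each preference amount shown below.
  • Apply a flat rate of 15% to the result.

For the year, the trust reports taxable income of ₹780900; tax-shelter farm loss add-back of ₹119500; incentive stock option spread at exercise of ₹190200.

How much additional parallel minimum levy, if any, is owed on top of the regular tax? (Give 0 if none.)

Parallel minimum levy:
  Adjusted income: ₹780900 + ₹119500 + ₹190200 = ₹1090600
  ₹1090600 × 15% = ₹163590

Regular tax:
  ₹741000 × 8% = ₹59280
  ₹39900 × 21% = ₹8379
  → ₹67659

Excess of parallel minimum levy over regular tax: ₹163590 − ₹67659 = ₹95931.

₹95931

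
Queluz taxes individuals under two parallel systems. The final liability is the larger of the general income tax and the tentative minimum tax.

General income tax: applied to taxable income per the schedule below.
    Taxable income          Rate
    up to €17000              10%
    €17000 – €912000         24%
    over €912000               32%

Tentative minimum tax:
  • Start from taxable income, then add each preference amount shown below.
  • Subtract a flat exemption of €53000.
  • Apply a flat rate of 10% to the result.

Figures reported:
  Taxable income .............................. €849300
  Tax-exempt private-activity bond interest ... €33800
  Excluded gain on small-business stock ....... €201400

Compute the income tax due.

General income tax:
  €17000 × 10% = €1700
  €832300 × 24% = €199752
  → €201452

Tentative minimum tax:
  Adjusted income: €849300 + €33800 + €201400 = €1084500
  Less exemption €53000 → base €1031500
  €1031500 × 10% = €103150

€201452 > €103150, so the general income tax governs.

€201452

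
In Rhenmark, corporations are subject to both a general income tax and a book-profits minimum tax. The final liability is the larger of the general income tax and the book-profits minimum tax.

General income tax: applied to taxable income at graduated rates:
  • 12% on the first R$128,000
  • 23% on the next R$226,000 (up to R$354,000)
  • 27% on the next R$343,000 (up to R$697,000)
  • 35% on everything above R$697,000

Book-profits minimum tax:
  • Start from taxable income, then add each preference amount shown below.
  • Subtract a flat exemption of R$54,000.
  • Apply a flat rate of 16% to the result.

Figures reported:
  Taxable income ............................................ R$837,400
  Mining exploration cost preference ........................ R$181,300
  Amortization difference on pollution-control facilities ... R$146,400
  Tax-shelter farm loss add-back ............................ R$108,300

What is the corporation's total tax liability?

R$209,090

Book-profits minimum tax:
  Adjusted income: R$837,400 + R$181,300 + R$146,400 + R$108,300 = R$1,273,400
  Less exemption R$54,000 → base R$1,219,400
  R$1,219,400 × 16% = R$195,104

General income tax:
  R$128,000 × 12% = R$15,360
  R$226,000 × 23% = R$51,980
  R$343,000 × 27% = R$92,610
  R$140,400 × 35% = R$49,140
  → R$209,090

R$209,090 > R$195,104, so the general income tax governs.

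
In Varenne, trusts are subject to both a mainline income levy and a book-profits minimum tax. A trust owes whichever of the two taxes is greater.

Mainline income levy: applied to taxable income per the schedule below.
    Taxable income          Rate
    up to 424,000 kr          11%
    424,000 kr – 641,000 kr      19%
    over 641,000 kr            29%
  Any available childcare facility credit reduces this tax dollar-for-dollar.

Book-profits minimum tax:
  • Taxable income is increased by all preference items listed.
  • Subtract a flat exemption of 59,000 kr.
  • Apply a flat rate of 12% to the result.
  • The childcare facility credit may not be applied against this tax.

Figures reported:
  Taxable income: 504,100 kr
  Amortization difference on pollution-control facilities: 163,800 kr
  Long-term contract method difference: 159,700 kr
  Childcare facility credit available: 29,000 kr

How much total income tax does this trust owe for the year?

92,232 kr

Mainline income levy:
  424,000 kr × 11% = 46,640 kr
  80,100 kr × 19% = 15,219 kr
  → 61,859 kr
  Less childcare facility credit 29,000 kr → 32,859 kr

Book-profits minimum tax:
  Adjusted income: 504,100 kr + 163,800 kr + 159,700 kr = 827,600 kr
  Less exemption 59,000 kr → base 768,600 kr
  768,600 kr × 12% = 92,232 kr

92,232 kr > 32,859 kr, so the book-profits minimum tax is the binding amount.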